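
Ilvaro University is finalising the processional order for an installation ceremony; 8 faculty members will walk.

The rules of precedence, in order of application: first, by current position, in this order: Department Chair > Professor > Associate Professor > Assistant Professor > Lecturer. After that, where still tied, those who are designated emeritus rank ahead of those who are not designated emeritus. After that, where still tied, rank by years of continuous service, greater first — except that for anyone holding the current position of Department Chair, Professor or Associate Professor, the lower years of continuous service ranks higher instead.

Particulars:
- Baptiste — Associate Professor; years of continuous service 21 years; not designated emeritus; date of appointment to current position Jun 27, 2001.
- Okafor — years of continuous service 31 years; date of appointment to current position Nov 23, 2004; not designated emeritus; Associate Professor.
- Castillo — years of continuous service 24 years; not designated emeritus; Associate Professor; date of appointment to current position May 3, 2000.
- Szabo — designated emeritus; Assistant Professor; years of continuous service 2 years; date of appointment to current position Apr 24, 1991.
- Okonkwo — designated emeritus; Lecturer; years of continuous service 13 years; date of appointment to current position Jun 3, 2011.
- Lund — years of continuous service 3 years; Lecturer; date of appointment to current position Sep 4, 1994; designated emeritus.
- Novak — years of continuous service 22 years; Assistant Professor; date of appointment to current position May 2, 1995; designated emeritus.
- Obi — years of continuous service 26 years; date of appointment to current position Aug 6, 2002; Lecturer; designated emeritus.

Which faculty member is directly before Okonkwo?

By current position: Baptiste, Castillo and Okafor (Associate Professor); then Novak and Szabo (Assistant Professor); then Obi, Okonkwo and Lund (Lecturer).
Baptiste, Castillo and Okafor are each not designated emeritus, so the next rule applies.
Among Baptiste, Castillo and Okafor, by years of continuous service (lower first) (reversed rule for this group): Baptiste (21 years) before Castillo (24 years) before Okafor (31 years).
Novak and Szabo are each designated emeritus, so the next rule applies.
Among Novak and Szabo, by years of continuous service (higher first): Novak (22 years) before Szabo (2 years).
Obi, Okonkwo and Lund are each designated emeritus, so the next rule applies.
Among Obi, Okonkwo and Lund, by years of continuous service (higher first): Obi (26 years) before Okonkwo (13 years) before Lund (3 years).
Order: Baptiste, Castillo, Okafor, Novak, Szabo, Obi, Okonkwo, Lund.

Obi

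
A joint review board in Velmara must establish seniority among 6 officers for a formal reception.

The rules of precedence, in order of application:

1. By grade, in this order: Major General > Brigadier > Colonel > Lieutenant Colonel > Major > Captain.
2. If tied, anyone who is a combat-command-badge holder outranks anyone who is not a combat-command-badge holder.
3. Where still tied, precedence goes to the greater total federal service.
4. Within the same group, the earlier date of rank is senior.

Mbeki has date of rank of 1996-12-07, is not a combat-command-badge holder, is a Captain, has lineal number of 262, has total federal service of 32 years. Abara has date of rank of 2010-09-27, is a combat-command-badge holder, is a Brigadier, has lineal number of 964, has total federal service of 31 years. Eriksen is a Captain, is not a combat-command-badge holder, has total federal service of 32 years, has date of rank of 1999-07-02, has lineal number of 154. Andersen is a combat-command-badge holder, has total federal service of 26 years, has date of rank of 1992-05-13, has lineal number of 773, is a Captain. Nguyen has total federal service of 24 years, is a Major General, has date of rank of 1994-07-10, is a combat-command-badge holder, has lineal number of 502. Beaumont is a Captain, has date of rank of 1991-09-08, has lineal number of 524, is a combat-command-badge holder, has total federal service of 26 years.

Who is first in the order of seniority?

Nguyen

By grade: Nguyen (Major General); then Abara (Brigadier); then Beaumont, Andersen, Mbeki and Eriksen (Captain).
Among Beaumont, Andersen, Mbeki and Eriksen, a combat-command-badge holder before not a combat-command-badge holder: Beaumont and Andersen (a combat-command-badge holder) before Mbeki and Eriksen (not a combat-command-badge holder).
Beaumont and Andersen both have total federal service 26 years, so the next rule applies.
Among Beaumont and Andersen, by date of rank (earlier first): Beaumont (1991-09-08) before Andersen (1992-05-13).
Mbeki and Eriksen both have total federal service 32 years, so the next rule applies.
Among Mbeki and Eriksen, by date of rank (earlier first): Mbeki (1996-12-07) before Eriksen (1999-07-02).
Order: Nguyen, Abara, Beaumont, Andersen, Mbeki, Eriksen.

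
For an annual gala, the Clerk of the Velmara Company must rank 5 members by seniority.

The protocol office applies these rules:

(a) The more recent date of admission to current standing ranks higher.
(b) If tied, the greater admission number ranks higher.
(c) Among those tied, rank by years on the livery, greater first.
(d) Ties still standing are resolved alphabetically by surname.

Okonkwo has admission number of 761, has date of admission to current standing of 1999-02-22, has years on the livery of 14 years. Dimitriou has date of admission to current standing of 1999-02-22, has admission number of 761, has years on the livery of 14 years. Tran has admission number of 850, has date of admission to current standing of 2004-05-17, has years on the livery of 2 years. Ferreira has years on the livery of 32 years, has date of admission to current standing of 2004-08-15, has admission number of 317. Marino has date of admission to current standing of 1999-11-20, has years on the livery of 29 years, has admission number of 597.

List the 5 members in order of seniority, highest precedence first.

By date of admission to current standing (later first): Ferreira (2004-08-15); then Tran (2004-05-17); then Marino (1999-11-20); then Dimitriou and Okonkwo (both 1999-02-22).
Dimitriou and Okonkwo both have admission number 761, so the next rule applies.
Dimitriou and Okonkwo both have years on the livery 14 years, so the next rule applies.
Among Dimitriou and Okonkwo, alphabetically by surname: Dimitriou before Okonkwo.
Full order: Ferreira, Tran, Marino, Dimitriou, Okonkwo.

Ferreira, Tran, Marino, Dimitriou, Okonkwo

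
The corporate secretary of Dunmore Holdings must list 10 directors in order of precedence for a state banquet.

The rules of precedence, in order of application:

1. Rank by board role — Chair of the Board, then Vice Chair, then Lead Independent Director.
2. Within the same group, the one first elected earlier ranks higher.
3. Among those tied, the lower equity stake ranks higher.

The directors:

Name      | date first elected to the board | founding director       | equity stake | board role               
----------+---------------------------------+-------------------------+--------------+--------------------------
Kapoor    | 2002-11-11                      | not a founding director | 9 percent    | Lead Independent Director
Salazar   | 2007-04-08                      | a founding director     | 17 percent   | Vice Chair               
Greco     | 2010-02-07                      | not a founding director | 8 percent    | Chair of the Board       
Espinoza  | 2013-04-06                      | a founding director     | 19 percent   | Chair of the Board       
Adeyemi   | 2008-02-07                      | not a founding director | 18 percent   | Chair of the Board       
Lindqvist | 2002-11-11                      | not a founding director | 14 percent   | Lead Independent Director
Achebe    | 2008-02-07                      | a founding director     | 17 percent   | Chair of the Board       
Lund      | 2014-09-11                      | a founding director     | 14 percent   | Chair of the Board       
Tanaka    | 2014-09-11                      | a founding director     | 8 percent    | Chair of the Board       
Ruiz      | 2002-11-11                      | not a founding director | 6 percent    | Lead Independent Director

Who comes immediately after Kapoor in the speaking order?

Lindqvist

By board role: Achebe, Adeyemi, Greco, Espinoza, Tanaka and Lund (Chair of the Board); then Salazar (Vice Chair); then Ruiz, Kapoor and Lindqvist (Lead Independent Director).
Among Achebe, Adeyemi, Greco, Espinoza, Tanaka and Lund, by date first elected to the board (earlier first): Achebe and Adeyemi (2008-02-07) before Greco (2010-02-07) before Espinoza (2013-04-06) before Tanaka and Lund (2014-09-11).
Among Achebe and Adeyemi, by equity stake (lower first): Achebe (17 percent) before Adeyemi (18 percent).
Among Tanaka and Lund, by equity stake (lower first): Tanaka (8 percent) before Lund (14 percent).
Ruiz, Kapoor and Lindqvist all have date first elected to the board 2002-11-11, so the next rule applies.
Among Ruiz, Kapoor and Lindqvist, by equity stake (lower first): Ruiz (6 percent) before Kapoor (9 percent) before Lindqvist (14 percent).
Order: Achebe, Adeyemi, Greco, Espinoza, Tanaka, Lund, Salazar, Ruiz, Kapoor, Lindqvist.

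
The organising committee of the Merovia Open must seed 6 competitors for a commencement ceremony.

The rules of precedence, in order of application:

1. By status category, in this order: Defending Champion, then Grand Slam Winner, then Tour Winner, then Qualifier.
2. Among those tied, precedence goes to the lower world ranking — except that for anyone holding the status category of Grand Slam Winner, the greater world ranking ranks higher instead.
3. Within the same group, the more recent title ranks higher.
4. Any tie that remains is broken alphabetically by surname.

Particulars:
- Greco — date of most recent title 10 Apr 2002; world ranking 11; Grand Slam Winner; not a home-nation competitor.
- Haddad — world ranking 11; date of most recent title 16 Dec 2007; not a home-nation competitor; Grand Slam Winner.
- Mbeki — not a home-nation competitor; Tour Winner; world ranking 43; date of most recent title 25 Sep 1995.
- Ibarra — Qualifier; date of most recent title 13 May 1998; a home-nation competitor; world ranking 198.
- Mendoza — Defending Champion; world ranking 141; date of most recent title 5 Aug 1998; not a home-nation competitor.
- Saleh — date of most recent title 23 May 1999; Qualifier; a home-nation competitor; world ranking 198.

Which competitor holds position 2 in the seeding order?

Haddad

By status category: Mendoza (Defending Champion); then Haddad and Greco (Grand Slam Winner); then Mbeki (Tour Winner); then Saleh and Ibarra (Qualifier).
Haddad and Greco both have world ranking 11, so the next rule applies.
Among Haddad and Greco, by date of most recent title (later first): Haddad (16 Dec 2007) before Greco (10 Apr 2002).
Saleh and Ibarra both have world ranking 198, so the next rule applies.
Among Saleh and Ibarra, by date of most recent title (later first): Saleh (23 May 1999) before Ibarra (13 May 1998).
Order: Mendoza, Haddad, Greco, Mbeki, Saleh, Ibarra.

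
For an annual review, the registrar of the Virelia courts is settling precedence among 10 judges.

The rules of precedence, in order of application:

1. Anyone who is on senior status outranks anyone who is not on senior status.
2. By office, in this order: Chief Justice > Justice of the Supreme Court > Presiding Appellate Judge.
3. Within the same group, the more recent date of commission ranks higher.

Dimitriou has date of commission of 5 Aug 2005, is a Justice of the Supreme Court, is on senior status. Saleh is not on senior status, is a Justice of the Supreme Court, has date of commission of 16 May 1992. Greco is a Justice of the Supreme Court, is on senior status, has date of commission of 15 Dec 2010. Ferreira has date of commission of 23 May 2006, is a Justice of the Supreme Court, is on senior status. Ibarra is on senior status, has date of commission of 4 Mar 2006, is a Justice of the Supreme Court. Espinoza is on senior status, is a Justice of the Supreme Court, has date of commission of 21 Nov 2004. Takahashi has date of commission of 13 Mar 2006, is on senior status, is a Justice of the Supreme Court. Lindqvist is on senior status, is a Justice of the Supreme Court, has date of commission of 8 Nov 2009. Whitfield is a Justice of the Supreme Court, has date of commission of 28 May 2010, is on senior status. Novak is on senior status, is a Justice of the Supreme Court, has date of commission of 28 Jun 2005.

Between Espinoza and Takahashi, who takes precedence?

Takahashi

By the first rule: Greco, Whitfield, Lindqvist, Ferreira, Takahashi, Ibarra, Dimitriou, Novak and Espinoza (each on senior status); then Saleh (not on senior status).
Greco, Whitfield, Lindqvist, Ferreira, Takahashi, Ibarra, Dimitriou, Novak and Espinoza are each Justice of the Supreme Court, so the next rule applies.
Among Greco, Whitfield, Lindqvist, Ferreira, Takahashi, Ibarra, Dimitriou, Novak and Espinoza, by date of commission (later first): Greco (15 Dec 2010) before Whitfield (28 May 2010) before Lindqvist (8 Nov 2009) before Ferreira (23 May 2006) before Takahashi (13 Mar 2006) before Ibarra (4 Mar 2006) before Dimitriou (5 Aug 2005) before Novak (28 Jun 2005) before Espinoza (21 Nov 2004).
So Takahashi takes precedence.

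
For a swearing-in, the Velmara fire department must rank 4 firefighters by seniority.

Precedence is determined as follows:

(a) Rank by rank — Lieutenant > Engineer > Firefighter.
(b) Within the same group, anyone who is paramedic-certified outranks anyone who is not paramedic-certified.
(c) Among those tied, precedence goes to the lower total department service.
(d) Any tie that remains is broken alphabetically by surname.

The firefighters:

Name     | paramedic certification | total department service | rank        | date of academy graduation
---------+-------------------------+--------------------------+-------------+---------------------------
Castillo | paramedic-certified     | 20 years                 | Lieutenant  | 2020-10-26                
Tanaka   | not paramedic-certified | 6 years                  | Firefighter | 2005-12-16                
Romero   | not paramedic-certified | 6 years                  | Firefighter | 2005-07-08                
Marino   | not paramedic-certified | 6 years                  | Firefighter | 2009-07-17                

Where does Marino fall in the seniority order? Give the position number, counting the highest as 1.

2

By rank: Castillo (Lieutenant); then Marino, Romero and Tanaka (Firefighter).
Marino, Romero and Tanaka are each not paramedic-certified, so the next rule applies.
Marino, Romero and Tanaka all have total department service 6 years, so the next rule applies.
Among Marino, Romero and Tanaka, alphabetically by surname: Marino before Romero before Tanaka.
Order: Castillo, Marino, Romero, Tanaka. So position 2.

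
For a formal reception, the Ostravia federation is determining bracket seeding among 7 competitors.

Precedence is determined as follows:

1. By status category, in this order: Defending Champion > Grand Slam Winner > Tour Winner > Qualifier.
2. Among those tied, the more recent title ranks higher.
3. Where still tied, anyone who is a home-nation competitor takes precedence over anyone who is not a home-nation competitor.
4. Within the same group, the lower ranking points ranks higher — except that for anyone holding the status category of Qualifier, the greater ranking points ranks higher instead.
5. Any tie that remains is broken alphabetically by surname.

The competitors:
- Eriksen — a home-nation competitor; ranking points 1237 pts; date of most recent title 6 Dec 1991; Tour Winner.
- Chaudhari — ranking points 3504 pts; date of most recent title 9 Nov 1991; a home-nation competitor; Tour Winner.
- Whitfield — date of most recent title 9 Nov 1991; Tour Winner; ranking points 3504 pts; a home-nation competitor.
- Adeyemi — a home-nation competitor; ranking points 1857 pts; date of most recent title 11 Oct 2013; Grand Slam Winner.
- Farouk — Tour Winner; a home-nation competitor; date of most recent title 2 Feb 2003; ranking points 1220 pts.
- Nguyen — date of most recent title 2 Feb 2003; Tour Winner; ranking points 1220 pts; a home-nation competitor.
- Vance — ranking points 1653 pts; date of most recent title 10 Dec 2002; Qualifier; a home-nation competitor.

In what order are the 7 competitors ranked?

By status category: Adeyemi (Grand Slam Winner); then Farouk, Nguyen, Eriksen, Chaudhari and Whitfield (Tour Winner); then Vance (Qualifier).
Among Farouk, Nguyen, Eriksen, Chaudhari and Whitfield, by date of most recent title (later first): Farouk and Nguyen (2 Feb 2003) before Eriksen (6 Dec 1991) before Chaudhari and Whitfield (9 Nov 1991).
Farouk and Nguyen are each a home-nation competitor, so the next rule applies.
Farouk and Nguyen both have ranking points 1220 pts, so the next rule applies.
Among Farouk and Nguyen, alphabetically by surname: Farouk before Nguyen.
Chaudhari and Whitfield are each a home-nation competitor, so the next rule applies.
Chaudhari and Whitfield both have ranking points 3504 pts, so the next rule applies.
Among Chaudhari and Whitfield, alphabetically by surname: Chaudhari before Whitfield.
Full order: Adeyemi, Farouk, Nguyen, Eriksen, Chaudhari, Whitfield, Vance.

Adeyemi, Farouk, Nguyen, Eriksen, Chaudhari, Whitfield, Vance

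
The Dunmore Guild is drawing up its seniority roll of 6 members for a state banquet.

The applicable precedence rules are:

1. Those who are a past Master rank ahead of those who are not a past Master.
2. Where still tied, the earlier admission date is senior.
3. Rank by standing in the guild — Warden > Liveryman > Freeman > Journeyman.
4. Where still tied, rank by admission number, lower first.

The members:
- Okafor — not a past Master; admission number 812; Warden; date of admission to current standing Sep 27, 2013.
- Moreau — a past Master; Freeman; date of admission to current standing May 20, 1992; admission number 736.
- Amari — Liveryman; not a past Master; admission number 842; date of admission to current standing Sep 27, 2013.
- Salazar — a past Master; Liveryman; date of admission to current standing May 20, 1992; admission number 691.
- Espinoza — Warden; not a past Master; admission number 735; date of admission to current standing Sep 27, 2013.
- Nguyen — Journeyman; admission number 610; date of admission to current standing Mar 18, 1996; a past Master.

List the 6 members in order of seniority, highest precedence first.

By the first rule: Salazar, Moreau and Nguyen (each a past Master); then Espinoza, Okafor and Amari (each not a past Master).
Among Salazar, Moreau and Nguyen, by date of admission to current standing (earlier first): Salazar and Moreau (May 20, 1992) before Nguyen (Mar 18, 1996).
Among Salazar and Moreau, by standing in the guild: Salazar (Liveryman) before Moreau (Freeman).
Espinoza, Okafor and Amari all have date of admission to current standing Sep 27, 2013, so the next rule applies.
Among Espinoza, Okafor and Amari, by standing in the guild: Espinoza and Okafor (Warden) before Amari (Liveryman).
Among Espinoza and Okafor, by admission number (lower first): Espinoza (735) before Okafor (812).
Full order: Salazar, Moreau, Nguyen, Espinoza, Okafor, Amari.

Salazar, Moreau, Nguyen, Espinoza, Okafor, Amari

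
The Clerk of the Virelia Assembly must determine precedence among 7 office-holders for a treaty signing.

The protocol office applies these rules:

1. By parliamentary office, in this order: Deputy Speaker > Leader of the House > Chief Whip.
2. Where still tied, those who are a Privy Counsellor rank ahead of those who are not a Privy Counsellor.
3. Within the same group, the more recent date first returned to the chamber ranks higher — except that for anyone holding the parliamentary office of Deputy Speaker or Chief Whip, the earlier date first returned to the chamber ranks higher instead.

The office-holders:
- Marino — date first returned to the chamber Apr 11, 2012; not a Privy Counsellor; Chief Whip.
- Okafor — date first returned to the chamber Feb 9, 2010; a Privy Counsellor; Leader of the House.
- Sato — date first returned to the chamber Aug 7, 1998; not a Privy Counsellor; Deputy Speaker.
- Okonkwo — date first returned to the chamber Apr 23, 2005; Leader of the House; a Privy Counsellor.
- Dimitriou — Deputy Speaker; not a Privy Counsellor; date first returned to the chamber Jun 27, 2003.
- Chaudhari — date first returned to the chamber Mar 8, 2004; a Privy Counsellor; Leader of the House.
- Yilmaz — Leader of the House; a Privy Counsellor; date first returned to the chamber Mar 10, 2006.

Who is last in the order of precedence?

Marino

By parliamentary office: Sato and Dimitriou (Deputy Speaker); then Okafor, Yilmaz, Okonkwo and Chaudhari (Leader of the House); then Marino (Chief Whip).
Sato and Dimitriou are each not a Privy Counsellor, so the next rule applies.
Among Sato and Dimitriou, by date first returned to the chamber (earlier first) (reversed rule for this group): Sato (Aug 7, 1998) before Dimitriou (Jun 27, 2003).
Okafor, Yilmaz, Okonkwo and Chaudhari are each a Privy Counsellor, so the next rule applies.
Among Okafor, Yilmaz, Okonkwo and Chaudhari, by date first returned to the chamber (later first): Okafor (Feb 9, 2010) before Yilmaz (Mar 10, 2006) before Okonkwo (Apr 23, 2005) before Chaudhari (Mar 8, 2004).
Order: Sato, Dimitriou, Okafor, Yilmaz, Okonkwo, Chaudhari, Marino.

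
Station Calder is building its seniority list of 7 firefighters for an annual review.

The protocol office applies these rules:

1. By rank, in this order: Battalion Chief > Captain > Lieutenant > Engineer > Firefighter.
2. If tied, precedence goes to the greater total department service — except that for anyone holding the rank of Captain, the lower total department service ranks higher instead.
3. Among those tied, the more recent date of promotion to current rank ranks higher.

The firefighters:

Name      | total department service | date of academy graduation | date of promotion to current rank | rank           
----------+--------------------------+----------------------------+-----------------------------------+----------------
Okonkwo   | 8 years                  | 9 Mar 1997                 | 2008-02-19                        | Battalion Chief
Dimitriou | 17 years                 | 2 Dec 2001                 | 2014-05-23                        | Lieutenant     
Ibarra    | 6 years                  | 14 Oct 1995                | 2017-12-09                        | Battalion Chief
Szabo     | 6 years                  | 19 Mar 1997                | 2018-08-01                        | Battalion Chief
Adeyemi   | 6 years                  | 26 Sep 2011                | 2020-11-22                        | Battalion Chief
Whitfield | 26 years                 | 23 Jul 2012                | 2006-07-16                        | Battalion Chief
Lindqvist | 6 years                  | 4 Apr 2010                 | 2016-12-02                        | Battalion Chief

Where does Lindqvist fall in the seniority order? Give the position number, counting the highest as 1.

By rank: Whitfield, Okonkwo, Adeyemi, Szabo, Ibarra and Lindqvist (Battalion Chief); then Dimitriou (Lieutenant).
Among Whitfield, Okonkwo, Adeyemi, Szabo, Ibarra and Lindqvist, by total department service (higher first): Whitfield (26 years) before Okonkwo (8 years) before Adeyemi, Szabo, Ibarra and Lindqvist (6 years).
Among Adeyemi, Szabo, Ibarra and Lindqvist, by date of promotion to current rank (later first): Adeyemi (2020-11-22) before Szabo (2018-08-01) before Ibarra (2017-12-09) before Lindqvist (2016-12-02).
Order: Whitfield, Okonkwo, Adeyemi, Szabo, Ibarra, Lindqvist, Dimitriou. So position 6.

6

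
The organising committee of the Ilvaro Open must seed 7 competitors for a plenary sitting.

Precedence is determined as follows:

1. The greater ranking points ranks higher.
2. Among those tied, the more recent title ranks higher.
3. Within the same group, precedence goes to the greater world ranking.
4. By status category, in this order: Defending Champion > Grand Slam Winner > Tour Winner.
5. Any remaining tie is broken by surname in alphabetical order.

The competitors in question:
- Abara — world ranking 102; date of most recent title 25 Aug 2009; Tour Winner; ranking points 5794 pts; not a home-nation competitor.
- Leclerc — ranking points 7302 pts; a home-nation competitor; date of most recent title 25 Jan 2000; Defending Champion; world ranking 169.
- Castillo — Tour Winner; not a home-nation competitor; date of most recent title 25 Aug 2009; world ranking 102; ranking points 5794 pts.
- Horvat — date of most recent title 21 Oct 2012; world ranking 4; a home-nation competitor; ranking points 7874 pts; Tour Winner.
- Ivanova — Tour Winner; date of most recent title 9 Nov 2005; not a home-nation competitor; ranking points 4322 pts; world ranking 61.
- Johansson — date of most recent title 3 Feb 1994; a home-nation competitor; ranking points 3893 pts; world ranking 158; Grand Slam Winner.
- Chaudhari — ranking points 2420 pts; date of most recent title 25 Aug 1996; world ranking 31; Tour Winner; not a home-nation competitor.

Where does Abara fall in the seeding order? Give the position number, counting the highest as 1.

By ranking points (higher first): Horvat (7874 pts); then Leclerc (7302 pts); then Abara and Castillo (both 5794 pts); then Ivanova (4322 pts); then Johansson (3893 pts); then Chaudhari (2420 pts).
Abara and Castillo both have date of most recent title 25 Aug 2009, so the next rule applies.
Abara and Castillo both have world ranking 102, so the next rule applies.
Abara and Castillo are each Tour Winner, so the next rule applies.
Among Abara and Castillo, alphabetically by surname: Abara before Castillo.
Order: Horvat, Leclerc, Abara, Castillo, Ivanova, Johansson, Chaudhari. So position 3.

3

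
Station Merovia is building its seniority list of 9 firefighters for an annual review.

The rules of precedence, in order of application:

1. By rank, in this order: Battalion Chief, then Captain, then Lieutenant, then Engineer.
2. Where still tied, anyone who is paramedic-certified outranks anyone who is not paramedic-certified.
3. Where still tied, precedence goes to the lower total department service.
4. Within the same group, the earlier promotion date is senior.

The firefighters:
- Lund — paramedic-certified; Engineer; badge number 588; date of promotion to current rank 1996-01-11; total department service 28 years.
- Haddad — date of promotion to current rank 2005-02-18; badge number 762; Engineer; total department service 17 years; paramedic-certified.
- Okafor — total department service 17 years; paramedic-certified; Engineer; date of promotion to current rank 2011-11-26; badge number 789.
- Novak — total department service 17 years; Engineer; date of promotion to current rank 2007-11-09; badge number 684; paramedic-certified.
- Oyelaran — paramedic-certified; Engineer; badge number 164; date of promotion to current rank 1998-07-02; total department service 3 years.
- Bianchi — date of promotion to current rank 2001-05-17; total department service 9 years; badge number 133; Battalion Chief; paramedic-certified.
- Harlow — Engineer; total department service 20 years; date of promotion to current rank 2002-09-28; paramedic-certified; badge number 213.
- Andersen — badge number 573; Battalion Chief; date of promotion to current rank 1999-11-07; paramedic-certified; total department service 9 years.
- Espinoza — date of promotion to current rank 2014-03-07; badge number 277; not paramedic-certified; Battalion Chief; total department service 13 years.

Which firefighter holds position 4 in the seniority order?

Oyelaran

By rank: Andersen, Bianchi and Espinoza (Battalion Chief); then Oyelaran, Haddad, Novak, Okafor, Harlow and Lund (Engineer).
Among Andersen, Bianchi and Espinoza, paramedic-certified before not paramedic-certified: Andersen and Bianchi (paramedic-certified) before Espinoza (not paramedic-certified).
Andersen and Bianchi both have total department service 9 years, so the next rule applies.
Among Andersen and Bianchi, by date of promotion to current rank (earlier first): Andersen (1999-11-07) before Bianchi (2001-05-17).
Oyelaran, Haddad, Novak, Okafor, Harlow and Lund are each paramedic-certified, so the next rule applies.
Among Oyelaran, Haddad, Novak, Okafor, Harlow and Lund, by total department service (lower first): Oyelaran (3 years) before Haddad, Novak and Okafor (17 years) before Harlow (20 years) before Lund (28 years).
Among Haddad, Novak and Okafor, by date of promotion to current rank (earlier first): Haddad (2005-02-18) before Novak (2007-11-09) before Okafor (2011-11-26).
Order: Andersen, Bianchi, Espinoza, Oyelaran, Haddad, Novak, Okafor, Harlow, Lund.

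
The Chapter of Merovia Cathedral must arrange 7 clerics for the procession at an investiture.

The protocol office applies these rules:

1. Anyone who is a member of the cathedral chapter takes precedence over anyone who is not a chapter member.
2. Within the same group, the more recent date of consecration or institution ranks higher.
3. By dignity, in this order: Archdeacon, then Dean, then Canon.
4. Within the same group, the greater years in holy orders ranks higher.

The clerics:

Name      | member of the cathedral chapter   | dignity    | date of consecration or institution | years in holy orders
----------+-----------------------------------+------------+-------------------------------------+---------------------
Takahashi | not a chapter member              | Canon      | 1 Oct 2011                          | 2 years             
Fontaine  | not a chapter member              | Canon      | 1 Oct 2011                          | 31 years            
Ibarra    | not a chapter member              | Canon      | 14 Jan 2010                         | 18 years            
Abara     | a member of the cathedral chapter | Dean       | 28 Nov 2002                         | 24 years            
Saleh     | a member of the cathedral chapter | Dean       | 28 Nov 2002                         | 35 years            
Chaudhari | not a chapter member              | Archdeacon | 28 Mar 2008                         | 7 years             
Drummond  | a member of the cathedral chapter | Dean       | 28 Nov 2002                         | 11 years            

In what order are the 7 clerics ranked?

Saleh, Abara, Drummond, Fontaine, Takahashi, Ibarra, Chaudhari

By the first rule: Saleh, Abara and Drummond (each a member of the cathedral chapter); then Fontaine, Takahashi, Ibarra and Chaudhari (each not a chapter member).
Saleh, Abara and Drummond all have date of consecration or institution 28 Nov 2002, so the next rule applies.
Saleh, Abara and Drummond are each Dean, so the next rule applies.
Among Saleh, Abara and Drummond, by years in holy orders (higher first): Saleh (35 years) before Abara (24 years) before Drummond (11 years).
Among Fontaine, Takahashi, Ibarra and Chaudhari, by date of consecration or institution (later first): Fontaine and Takahashi (1 Oct 2011) before Ibarra (14 Jan 2010) before Chaudhari (28 Mar 2008).
Fontaine and Takahashi are each Canon, so the next rule applies.
Among Fontaine and Takahashi, by years in holy orders (higher first): Fontaine (31 years) before Takahashi (2 years).
Full order: Saleh, Abara, Drummond, Fontaine, Takahashi, Ibarra, Chaudhari.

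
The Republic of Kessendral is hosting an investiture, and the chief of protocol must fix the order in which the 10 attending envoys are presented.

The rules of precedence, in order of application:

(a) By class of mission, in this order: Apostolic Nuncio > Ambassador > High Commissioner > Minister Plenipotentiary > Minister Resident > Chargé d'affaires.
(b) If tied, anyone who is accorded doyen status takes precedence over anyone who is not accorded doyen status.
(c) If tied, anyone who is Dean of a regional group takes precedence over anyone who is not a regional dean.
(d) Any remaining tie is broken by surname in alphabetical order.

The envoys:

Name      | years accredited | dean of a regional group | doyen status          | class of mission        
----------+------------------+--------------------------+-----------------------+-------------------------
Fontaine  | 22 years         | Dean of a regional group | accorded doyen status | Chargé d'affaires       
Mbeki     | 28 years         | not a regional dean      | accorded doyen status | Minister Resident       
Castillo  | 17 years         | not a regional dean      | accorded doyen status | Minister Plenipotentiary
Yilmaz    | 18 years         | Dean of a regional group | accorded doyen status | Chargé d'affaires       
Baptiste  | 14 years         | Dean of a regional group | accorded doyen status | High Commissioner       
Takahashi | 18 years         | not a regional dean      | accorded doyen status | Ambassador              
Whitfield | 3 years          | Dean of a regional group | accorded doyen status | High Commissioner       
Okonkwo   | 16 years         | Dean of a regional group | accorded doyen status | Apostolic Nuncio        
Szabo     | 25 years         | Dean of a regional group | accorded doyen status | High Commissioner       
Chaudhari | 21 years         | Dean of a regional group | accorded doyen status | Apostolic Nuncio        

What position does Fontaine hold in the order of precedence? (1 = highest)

9

By class of mission: Chaudhari and Okonkwo (Apostolic Nuncio); then Takahashi (Ambassador); then Baptiste, Szabo and Whitfield (High Commissioner); then Castillo (Minister Plenipotentiary); then Mbeki (Minister Resident); then Fontaine and Yilmaz (Chargé d'affaires).
Chaudhari and Okonkwo are each accorded doyen status, so the next rule applies.
Chaudhari and Okonkwo are each Dean of a regional group, so the next rule applies.
Among Chaudhari and Okonkwo, alphabetically by surname: Chaudhari before Okonkwo.
Baptiste, Szabo and Whitfield are each accorded doyen status, so the next rule applies.
Baptiste, Szabo and Whitfield are each Dean of a regional group, so the next rule applies.
Among Baptiste, Szabo and Whitfield, alphabetically by surname: Baptiste before Szabo before Whitfield.
Fontaine and Yilmaz are each accorded doyen status, so the next rule applies.
Fontaine and Yilmaz are each Dean of a regional group, so the next rule applies.
Among Fontaine and Yilmaz, alphabetically by surname: Fontaine before Yilmaz.
Order: Chaudhari, Okonkwo, Takahashi, Baptiste, Szabo, Whitfield, Castillo, Mbeki, Fontaine, Yilmaz. So position 9.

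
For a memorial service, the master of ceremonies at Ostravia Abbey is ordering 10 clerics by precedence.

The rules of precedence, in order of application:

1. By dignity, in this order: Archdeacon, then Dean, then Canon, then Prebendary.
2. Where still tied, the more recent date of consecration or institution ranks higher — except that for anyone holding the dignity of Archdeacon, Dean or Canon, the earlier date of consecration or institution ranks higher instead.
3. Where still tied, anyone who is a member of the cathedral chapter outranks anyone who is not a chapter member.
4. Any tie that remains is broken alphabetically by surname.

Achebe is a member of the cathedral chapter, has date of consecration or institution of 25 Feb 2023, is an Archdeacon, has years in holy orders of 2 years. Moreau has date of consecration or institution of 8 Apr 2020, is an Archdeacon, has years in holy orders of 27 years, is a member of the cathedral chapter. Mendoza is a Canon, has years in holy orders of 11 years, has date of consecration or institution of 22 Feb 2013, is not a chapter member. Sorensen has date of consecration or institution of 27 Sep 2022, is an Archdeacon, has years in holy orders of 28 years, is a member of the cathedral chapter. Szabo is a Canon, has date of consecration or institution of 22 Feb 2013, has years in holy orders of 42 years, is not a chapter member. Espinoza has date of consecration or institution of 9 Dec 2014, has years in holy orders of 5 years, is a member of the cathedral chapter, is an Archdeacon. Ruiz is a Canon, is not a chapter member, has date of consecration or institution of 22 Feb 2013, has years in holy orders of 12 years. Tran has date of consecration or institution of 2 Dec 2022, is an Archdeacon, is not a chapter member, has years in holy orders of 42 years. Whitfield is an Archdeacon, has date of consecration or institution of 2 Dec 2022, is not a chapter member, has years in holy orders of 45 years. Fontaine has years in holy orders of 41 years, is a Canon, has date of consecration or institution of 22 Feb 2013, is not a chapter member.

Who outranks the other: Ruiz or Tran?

By dignity: Espinoza, Moreau, Sorensen, Tran, Whitfield and Achebe (Archdeacon); then Fontaine, Mendoza, Ruiz and Szabo (Canon).
Among Espinoza, Moreau, Sorensen, Tran, Whitfield and Achebe, by date of consecration or institution (earlier first) (reversed rule for this group): Espinoza (9 Dec 2014) before Moreau (8 Apr 2020) before Sorensen (27 Sep 2022) before Tran and Whitfield (2 Dec 2022) before Achebe (25 Feb 2023).
Tran and Whitfield are each not a chapter member, so the next rule applies.
Among Tran and Whitfield, alphabetically by surname: Tran before Whitfield.
Fontaine, Mendoza, Ruiz and Szabo all have date of consecration or institution 22 Feb 2013, so the next rule applies.
Fontaine, Mendoza, Ruiz and Szabo are each not a chapter member, so the next rule applies.
Among Fontaine, Mendoza, Ruiz and Szabo, alphabetically by surname: Fontaine before Mendoza before Ruiz before Szabo.
So Tran takes precedence.

Tran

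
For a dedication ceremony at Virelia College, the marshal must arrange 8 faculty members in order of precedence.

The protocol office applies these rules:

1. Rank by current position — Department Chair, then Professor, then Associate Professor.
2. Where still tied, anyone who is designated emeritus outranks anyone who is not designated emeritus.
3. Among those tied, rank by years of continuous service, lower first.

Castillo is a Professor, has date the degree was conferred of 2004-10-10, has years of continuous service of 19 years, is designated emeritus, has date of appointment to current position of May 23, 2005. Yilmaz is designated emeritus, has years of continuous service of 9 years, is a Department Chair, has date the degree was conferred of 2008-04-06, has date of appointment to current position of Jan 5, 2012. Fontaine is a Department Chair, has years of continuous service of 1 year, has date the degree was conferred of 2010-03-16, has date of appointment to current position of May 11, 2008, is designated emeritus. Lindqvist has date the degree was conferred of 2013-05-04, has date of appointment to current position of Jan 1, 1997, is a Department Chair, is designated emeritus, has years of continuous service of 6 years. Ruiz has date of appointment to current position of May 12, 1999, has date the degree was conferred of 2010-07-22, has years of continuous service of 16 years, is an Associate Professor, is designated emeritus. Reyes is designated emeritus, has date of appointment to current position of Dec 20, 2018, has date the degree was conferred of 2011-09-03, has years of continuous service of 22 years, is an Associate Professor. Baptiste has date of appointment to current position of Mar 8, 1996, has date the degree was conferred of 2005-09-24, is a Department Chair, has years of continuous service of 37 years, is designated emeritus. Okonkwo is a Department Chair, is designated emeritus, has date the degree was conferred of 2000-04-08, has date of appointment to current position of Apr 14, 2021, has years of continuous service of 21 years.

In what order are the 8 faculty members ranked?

By current position: Fontaine, Lindqvist, Yilmaz, Okonkwo and Baptiste (Department Chair); then Castillo (Professor); then Ruiz and Reyes (Associate Professor).
Fontaine, Lindqvist, Yilmaz, Okonkwo and Baptiste are each designated emeritus, so the next rule applies.
Among Fontaine, Lindqvist, Yilmaz, Okonkwo and Baptiste, by years of continuous service (lower first): Fontaine (1 year) before Lindqvist (6 years) before Yilmaz (9 years) before Okonkwo (21 years) before Baptiste (37 years).
Ruiz and Reyes are each designated emeritus, so the next rule applies.
Among Ruiz and Reyes, by years of continuous service (lower first): Ruiz (16 years) before Reyes (22 years).
Full order: Fontaine, Lindqvist, Yilmaz, Okonkwo, Baptiste, Castillo, Ruiz, Reyes.

Fontaine, Lindqvist, Yilmaz, Okonkwo, Baptiste, Castillo, Ruiz, Reyes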